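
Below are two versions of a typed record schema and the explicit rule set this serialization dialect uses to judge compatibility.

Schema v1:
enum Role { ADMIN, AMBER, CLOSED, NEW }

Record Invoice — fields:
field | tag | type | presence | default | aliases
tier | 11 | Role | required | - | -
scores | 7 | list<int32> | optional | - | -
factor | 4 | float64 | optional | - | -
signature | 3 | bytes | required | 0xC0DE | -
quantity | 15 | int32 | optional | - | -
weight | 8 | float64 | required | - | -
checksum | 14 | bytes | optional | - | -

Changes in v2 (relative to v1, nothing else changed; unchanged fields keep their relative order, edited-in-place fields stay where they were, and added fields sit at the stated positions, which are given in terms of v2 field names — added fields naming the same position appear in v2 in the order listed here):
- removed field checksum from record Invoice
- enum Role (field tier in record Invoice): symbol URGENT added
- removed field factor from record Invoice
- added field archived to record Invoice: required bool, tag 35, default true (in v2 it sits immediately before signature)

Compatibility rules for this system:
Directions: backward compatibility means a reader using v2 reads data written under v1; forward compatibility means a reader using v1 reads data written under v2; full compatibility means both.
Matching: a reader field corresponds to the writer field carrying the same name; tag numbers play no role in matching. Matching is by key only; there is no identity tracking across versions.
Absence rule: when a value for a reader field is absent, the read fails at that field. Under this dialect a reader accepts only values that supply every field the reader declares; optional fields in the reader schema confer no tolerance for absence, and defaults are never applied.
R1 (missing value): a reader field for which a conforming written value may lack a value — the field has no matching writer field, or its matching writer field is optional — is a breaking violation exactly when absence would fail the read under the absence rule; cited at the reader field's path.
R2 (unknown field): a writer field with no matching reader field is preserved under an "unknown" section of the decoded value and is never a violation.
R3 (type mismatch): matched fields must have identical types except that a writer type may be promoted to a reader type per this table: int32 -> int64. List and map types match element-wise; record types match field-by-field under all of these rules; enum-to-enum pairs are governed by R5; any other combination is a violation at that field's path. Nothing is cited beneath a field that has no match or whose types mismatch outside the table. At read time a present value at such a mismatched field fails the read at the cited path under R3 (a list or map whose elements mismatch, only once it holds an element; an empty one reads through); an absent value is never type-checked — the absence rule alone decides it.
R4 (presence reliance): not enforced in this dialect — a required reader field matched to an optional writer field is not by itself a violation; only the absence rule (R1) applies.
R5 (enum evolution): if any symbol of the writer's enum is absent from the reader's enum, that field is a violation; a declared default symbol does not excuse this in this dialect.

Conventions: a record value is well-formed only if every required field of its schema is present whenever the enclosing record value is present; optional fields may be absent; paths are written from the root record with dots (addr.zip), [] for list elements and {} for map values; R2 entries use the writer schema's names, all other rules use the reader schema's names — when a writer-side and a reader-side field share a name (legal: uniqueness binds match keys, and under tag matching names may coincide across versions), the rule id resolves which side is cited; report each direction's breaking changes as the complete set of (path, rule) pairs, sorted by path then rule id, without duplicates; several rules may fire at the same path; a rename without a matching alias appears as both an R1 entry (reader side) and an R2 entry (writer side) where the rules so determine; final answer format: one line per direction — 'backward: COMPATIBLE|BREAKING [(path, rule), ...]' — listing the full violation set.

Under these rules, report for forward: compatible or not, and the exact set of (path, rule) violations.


forward: BREAKING [(checksum, R1), (factor, R1), (quantity, R1), (scores, R1), (tier, R5)]

arrows below run writer -> reader for Invoice
forward analysis of Invoice with v1 as reader and v2 as writer:
  writer required, Role -> Role: reader tier maps from writer tier
  writer optional, list<int32> -> list<int32>: reader scores maps from writer scores
  factor: no writer-side match
  writer required, bytes -> bytes: reader signature maps from writer signature
  writer optional, int32 -> int32: reader quantity maps from writer quantity
  writer required, float64 -> float64: reader weight maps from writer weight
  checksum: no writer-side match
  archived (writer side), unknown to reader
  R1 fires at checksum
  R1 fires at factor
  R1 fires at quantity
  R1 fires at scores
  R5 fires at tier
  => forward verdict for Invoice: BREAKING, 5 violation(s)
ruling out the remaining Invoice differences:
  removed field checksum from record Invoice -> matters only for Invoice's backward compatibility — outside the asked direction
  removed field factor from record Invoice -> matters only for Invoice's backward compatibility — outside the asked direction
  added field archived to record Invoice: required bool, tag 35, default true (in v2 it sits immediately before signature) -> matters only for Invoice's backward compatibility — outside the asked direction


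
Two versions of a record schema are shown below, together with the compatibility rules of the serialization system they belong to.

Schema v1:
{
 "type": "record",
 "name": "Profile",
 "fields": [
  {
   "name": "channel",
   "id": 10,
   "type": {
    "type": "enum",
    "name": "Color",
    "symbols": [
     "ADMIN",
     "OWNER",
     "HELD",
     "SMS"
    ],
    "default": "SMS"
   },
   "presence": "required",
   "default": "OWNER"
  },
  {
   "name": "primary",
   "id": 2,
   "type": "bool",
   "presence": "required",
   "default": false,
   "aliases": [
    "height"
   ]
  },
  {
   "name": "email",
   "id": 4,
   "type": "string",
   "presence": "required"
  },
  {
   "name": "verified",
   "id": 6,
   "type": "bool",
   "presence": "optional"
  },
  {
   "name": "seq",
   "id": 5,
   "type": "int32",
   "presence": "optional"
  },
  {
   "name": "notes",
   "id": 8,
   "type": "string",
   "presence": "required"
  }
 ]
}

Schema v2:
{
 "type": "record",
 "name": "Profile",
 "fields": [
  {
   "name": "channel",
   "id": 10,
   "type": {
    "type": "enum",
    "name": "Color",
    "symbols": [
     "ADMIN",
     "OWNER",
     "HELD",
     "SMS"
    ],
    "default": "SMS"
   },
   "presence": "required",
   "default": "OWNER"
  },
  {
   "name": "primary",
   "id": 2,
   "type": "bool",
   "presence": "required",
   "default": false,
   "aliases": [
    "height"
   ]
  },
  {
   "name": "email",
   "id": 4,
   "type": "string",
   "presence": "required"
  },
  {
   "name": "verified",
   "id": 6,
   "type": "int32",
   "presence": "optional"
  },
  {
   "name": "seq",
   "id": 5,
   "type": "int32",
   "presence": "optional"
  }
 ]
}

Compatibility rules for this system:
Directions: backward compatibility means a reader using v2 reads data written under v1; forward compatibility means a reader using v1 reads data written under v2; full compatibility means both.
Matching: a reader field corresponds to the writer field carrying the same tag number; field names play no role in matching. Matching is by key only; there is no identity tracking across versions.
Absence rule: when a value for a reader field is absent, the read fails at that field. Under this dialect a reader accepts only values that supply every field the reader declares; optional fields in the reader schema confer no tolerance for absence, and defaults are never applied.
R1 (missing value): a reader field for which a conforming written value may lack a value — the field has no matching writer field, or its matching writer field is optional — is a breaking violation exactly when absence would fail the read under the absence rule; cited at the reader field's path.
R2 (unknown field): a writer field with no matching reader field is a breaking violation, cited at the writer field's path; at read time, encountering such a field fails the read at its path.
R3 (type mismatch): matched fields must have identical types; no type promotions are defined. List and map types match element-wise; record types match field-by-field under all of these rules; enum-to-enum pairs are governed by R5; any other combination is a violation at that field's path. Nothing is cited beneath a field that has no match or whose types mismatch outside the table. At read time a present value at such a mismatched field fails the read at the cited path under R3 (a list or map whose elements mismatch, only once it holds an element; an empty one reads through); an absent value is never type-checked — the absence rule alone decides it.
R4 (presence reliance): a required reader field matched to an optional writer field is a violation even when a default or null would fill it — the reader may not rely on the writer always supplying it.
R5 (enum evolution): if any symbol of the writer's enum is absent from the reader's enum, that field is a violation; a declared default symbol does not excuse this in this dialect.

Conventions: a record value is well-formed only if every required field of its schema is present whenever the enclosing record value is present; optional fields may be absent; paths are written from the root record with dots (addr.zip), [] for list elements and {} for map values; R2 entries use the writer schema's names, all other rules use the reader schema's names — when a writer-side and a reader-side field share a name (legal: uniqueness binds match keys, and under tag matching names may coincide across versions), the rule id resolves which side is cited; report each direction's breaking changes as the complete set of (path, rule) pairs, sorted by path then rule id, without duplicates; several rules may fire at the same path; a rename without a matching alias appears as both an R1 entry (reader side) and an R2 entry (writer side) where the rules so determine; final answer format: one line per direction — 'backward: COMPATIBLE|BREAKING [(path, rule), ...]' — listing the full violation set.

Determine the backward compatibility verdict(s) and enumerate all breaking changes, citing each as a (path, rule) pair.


backward: BREAKING [(notes, R2), (seq, R1), (verified, R1), (verified, R3)]

the writer's type comes first in each Profile pair
backward analysis of Profile with v2 as reader and v1 as writer:
  channel: paired with writer channel (Color -> Color; writer required)
  primary: paired with writer primary (bool -> bool; writer required)
  email: paired with writer email (string -> string; writer required)
  verified: paired with writer verified (bool -> int32; writer optional)
  seq: paired with writer seq (int32 -> int32; writer optional)
  writer notes: unknown to reader
  violation R2 at notes
  violation R1 at seq
  violation R1 at verified
  violation R3 at verified
  => backward: BREAKING (4)


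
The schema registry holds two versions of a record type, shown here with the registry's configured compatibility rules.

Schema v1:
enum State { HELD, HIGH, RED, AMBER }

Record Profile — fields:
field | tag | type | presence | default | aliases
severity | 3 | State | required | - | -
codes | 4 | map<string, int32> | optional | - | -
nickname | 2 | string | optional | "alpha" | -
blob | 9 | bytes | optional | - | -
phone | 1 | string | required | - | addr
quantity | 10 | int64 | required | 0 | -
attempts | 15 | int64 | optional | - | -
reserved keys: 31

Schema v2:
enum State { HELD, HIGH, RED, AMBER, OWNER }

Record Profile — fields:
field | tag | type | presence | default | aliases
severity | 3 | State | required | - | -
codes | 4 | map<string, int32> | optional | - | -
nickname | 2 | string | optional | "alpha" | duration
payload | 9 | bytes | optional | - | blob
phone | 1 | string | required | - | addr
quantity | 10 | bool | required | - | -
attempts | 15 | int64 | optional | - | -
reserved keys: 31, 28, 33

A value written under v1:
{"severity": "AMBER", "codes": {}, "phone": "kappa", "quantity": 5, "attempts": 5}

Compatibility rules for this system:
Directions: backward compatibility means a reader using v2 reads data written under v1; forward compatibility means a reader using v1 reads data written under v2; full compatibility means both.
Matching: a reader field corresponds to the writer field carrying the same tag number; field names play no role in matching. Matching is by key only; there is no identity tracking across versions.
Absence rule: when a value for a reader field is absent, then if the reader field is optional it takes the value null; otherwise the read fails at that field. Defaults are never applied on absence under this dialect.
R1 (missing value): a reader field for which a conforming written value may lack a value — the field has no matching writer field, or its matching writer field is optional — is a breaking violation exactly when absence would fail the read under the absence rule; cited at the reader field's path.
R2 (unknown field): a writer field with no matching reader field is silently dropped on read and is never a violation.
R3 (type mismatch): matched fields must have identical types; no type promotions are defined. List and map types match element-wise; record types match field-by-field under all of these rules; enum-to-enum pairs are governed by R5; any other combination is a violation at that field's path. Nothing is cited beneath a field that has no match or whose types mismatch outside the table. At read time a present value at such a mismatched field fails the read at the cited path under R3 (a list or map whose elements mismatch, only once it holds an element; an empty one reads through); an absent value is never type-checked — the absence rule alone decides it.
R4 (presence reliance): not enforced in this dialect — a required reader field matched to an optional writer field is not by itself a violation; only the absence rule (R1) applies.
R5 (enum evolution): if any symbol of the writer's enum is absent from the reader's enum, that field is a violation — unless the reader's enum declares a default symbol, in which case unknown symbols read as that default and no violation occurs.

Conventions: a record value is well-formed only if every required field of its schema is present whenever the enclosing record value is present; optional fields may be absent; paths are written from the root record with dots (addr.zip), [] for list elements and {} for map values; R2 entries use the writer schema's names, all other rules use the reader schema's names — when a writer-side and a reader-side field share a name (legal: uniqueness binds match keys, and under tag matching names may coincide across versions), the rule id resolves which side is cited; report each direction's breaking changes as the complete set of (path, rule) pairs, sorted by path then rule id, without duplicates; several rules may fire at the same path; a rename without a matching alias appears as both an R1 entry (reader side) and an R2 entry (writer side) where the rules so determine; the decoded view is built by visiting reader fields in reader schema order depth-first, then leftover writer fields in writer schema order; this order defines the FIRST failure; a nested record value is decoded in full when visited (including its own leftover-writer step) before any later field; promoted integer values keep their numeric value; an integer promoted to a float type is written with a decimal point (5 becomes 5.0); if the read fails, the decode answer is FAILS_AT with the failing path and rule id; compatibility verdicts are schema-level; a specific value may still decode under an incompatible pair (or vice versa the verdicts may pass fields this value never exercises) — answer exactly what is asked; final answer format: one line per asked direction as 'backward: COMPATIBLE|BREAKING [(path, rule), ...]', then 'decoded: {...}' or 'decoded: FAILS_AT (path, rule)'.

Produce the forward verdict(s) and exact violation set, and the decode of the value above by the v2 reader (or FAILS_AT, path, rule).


forward: BREAKING [(quantity, R3), (severity, R5)]; decoded: FAILS_AT (quantity, R3)

in Profile below, arrows point writer -> reader
forward analysis of Profile with v1 as reader and v2 as writer:
  State -> State, writer required: severity aligns to severity
  map<string, int32> -> map<string, int32>, writer optional: codes aligns to codes
  string -> string, writer optional: nickname aligns to nickname
  bytes -> bytes, writer optional: blob aligns to payload
  string -> string, writer required: phone aligns to phone
  bool -> int64, writer required: quantity aligns to quantity
  int64 -> int64, writer optional: attempts aligns to attempts
  rule R3 violated at quantity
  rule R5 violated at severity
  => forward verdict for Profile: BREAKING, 2 violation(s)
decode (reader v2):
  severity := "AMBER"
  codes := {}
  nickname := null (absent, optional -> null)
  payload := null (absent, optional -> null)
  phone := "kappa"
  read fails at quantity under R3
  => FAILS_AT (quantity, R3)
diffs on Profile not affecting the asked answer:
  renamed field blob to payload in record Profile (alias blob declared on the renamed field) -> no rule fires on it in Profile's dialect; the asked verdict holds


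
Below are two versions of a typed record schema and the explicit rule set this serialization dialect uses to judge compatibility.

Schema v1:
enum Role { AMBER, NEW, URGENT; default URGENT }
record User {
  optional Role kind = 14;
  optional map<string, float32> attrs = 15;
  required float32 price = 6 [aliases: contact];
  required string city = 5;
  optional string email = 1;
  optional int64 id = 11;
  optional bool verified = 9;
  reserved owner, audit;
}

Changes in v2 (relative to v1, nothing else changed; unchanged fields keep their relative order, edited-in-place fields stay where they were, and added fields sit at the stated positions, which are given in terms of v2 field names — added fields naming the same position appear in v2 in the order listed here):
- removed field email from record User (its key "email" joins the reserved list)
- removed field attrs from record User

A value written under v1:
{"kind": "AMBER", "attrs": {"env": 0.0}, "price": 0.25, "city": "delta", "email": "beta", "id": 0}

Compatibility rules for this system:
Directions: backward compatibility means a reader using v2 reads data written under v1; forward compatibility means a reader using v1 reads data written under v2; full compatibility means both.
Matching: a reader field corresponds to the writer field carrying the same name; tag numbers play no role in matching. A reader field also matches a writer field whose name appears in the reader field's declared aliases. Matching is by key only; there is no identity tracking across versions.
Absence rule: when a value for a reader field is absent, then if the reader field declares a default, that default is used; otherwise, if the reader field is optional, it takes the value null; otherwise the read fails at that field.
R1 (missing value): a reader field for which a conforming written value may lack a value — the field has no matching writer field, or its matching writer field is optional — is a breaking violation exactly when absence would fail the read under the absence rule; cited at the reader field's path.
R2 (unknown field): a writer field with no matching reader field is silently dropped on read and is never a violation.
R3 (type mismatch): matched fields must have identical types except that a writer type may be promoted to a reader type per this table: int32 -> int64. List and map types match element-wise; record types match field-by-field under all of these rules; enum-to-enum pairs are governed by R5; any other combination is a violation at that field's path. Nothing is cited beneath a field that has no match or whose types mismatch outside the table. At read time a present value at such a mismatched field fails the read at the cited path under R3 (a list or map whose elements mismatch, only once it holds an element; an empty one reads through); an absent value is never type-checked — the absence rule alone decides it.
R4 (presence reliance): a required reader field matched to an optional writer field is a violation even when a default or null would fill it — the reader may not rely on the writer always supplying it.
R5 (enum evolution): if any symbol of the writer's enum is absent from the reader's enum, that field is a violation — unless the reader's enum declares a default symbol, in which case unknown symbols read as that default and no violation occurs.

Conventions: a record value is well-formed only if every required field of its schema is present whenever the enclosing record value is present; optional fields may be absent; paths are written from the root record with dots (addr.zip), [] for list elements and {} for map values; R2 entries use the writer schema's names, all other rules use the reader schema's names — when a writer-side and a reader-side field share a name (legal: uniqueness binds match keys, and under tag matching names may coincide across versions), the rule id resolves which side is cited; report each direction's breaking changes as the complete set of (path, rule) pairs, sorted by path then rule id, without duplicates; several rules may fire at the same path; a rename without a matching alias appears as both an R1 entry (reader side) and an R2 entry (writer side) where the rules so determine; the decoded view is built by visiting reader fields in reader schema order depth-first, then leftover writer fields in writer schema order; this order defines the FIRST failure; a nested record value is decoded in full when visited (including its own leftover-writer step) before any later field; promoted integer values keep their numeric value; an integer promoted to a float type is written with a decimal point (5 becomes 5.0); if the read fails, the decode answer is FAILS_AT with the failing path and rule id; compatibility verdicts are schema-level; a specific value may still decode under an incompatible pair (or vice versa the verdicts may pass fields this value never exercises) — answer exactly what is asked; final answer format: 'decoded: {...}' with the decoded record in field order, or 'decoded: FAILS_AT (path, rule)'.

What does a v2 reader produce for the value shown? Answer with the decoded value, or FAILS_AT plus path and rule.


the writer's type comes first in each User pair
decode walk for User under reader schema v2:
  kind := "AMBER"
  price := 0.25
  city := "delta"
  id := 0
  verified := null (absent, optional -> null)
  writer attrs: unknown -> dropped
  writer email: unknown -> dropped
  => decoded: {"kind": "AMBER", "price": 0.25, "city": "delta", "id": 0, "verified": null}

decoded: {"kind": "AMBER", "price": 0.25, "city": "delta", "id": 0, "verified": null}


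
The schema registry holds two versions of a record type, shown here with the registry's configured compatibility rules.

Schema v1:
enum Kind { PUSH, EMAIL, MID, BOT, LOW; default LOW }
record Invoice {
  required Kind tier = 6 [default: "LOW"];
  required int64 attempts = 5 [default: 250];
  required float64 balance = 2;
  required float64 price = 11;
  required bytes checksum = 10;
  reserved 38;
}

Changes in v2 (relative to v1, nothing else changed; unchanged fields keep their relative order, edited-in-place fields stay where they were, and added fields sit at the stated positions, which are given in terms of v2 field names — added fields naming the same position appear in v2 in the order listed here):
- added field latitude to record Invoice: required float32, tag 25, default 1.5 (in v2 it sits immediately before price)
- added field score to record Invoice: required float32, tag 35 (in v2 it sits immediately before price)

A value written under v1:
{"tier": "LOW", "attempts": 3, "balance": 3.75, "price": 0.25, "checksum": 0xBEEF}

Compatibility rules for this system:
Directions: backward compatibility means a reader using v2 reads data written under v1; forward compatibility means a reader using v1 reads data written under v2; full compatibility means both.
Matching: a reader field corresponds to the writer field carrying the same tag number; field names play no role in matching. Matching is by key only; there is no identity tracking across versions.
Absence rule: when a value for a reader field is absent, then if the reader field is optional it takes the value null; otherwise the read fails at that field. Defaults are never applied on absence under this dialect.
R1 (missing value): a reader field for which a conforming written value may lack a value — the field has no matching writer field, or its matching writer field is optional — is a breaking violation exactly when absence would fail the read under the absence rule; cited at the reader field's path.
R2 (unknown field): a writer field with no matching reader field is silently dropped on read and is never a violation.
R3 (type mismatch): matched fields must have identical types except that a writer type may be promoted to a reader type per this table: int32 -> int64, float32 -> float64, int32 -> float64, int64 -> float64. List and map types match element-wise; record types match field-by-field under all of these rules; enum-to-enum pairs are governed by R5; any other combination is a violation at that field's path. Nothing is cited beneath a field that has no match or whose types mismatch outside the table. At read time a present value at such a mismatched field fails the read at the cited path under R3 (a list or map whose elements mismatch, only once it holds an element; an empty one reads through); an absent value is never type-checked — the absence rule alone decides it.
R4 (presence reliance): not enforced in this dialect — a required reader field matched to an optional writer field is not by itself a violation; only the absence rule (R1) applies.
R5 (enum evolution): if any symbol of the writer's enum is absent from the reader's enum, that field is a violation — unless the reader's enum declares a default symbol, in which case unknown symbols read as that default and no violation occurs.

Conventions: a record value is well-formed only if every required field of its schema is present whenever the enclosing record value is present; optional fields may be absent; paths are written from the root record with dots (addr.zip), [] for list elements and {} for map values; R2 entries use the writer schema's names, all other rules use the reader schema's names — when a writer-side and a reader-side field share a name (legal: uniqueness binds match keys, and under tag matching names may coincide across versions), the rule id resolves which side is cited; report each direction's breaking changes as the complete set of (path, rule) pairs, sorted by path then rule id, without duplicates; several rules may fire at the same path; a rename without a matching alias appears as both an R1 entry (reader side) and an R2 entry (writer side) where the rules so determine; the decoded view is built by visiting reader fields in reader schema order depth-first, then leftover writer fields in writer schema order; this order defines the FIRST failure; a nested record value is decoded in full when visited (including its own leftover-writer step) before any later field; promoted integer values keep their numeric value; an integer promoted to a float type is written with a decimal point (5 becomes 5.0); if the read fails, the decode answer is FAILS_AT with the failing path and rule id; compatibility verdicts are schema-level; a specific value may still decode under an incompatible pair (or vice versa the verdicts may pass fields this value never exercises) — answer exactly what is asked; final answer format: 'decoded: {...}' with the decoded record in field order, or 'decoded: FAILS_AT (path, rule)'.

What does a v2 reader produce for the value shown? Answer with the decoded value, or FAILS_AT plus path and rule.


the writer's type comes first in each Invoice pair
migrating the Invoice value to v2:
  tier := "LOW"
  attempts := 3
  balance := 3.75
  read fails at latitude under R1 (no fill)
  => FAILS_AT (latitude, R1)
checking off the Invoice differences that do not matter here:
  added field score to record Invoice: required float32, tag 35 (in v2 it sits immediately before price) -> a verdict-level change on Invoice — the shown value reads the same

decoded: FAILS_AT (latitude, R1)


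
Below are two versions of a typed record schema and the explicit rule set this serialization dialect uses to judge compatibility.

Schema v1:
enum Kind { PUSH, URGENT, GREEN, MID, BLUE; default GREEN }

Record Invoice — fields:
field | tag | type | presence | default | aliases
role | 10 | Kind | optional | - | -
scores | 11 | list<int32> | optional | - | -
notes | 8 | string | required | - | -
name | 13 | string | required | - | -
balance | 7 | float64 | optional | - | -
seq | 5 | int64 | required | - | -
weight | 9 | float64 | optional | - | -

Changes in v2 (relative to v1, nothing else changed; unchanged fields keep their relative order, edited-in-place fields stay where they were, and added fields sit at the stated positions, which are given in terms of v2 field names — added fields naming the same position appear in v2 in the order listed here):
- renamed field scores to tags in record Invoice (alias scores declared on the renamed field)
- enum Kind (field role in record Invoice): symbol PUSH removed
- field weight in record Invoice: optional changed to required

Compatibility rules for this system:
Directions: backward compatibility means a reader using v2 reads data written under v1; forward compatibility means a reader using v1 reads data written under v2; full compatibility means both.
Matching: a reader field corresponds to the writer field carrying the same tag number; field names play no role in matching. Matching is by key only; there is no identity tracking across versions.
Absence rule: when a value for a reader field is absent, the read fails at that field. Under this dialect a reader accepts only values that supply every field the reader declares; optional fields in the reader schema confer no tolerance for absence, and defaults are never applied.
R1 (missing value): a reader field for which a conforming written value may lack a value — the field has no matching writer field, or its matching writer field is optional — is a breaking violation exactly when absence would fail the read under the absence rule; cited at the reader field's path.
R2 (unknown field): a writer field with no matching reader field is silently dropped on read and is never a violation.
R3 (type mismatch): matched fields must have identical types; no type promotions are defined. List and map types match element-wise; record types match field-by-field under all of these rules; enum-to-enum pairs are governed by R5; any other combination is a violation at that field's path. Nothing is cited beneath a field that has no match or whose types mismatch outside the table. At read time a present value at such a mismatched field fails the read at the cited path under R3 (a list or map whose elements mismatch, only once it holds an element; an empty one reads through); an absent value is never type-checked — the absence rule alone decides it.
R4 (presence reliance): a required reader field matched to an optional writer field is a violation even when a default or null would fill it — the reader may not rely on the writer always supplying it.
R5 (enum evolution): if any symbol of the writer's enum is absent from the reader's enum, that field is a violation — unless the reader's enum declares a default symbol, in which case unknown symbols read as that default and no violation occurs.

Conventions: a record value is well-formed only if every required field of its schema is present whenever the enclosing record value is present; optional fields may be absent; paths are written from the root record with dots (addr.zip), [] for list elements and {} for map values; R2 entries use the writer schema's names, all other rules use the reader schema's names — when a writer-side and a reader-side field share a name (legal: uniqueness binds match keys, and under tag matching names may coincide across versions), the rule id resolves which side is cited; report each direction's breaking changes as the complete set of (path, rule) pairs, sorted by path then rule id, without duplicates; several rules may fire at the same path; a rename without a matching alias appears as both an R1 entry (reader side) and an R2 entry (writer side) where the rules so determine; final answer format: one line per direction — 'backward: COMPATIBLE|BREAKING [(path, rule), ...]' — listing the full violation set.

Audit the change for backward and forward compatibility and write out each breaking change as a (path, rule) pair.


each type pair in Invoice: writer, then reader
backward on Invoice — v2 reading data written by v1:
  Kind -> Kind, writer optional: role aligns to role
  list<int32> -> list<int32>, writer optional: tags aligns to scores
  string -> string, writer required: notes aligns to notes
  string -> string, writer required: name aligns to name
  float64 -> float64, writer optional: balance aligns to balance
  int64 -> int64, writer required: seq aligns to seq
  float64 -> float64, writer optional: weight aligns to weight
  breaking: (balance, R1)
  breaking: (role, R1)
  breaking: (tags, R1)
  breaking: (weight, R1)
  breaking: (weight, R4)
  backward on Invoice therefore BREAKING (5)
forward on Invoice — v1 reading data written by v2:
  Kind -> Kind, writer optional: role aligns to role
  list<int32> -> list<int32>, writer optional: scores aligns to tags
  string -> string, writer required: notes aligns to notes
  string -> string, writer required: name aligns to name
  float64 -> float64, writer optional: balance aligns to balance
  int64 -> int64, writer required: seq aligns to seq
  float64 -> float64, writer required: weight aligns to weight
  breaking: (balance, R1)
  breaking: (role, R1)
  breaking: (scores, R1)
  forward on Invoice therefore BREAKING (3)

backward: BREAKING [(balance, R1), (role, R1), (tags, R1), (weight, R1), (weight, R4)]; forward: BREAKING [(balance, R1), (role, R1), (scores, R1)]


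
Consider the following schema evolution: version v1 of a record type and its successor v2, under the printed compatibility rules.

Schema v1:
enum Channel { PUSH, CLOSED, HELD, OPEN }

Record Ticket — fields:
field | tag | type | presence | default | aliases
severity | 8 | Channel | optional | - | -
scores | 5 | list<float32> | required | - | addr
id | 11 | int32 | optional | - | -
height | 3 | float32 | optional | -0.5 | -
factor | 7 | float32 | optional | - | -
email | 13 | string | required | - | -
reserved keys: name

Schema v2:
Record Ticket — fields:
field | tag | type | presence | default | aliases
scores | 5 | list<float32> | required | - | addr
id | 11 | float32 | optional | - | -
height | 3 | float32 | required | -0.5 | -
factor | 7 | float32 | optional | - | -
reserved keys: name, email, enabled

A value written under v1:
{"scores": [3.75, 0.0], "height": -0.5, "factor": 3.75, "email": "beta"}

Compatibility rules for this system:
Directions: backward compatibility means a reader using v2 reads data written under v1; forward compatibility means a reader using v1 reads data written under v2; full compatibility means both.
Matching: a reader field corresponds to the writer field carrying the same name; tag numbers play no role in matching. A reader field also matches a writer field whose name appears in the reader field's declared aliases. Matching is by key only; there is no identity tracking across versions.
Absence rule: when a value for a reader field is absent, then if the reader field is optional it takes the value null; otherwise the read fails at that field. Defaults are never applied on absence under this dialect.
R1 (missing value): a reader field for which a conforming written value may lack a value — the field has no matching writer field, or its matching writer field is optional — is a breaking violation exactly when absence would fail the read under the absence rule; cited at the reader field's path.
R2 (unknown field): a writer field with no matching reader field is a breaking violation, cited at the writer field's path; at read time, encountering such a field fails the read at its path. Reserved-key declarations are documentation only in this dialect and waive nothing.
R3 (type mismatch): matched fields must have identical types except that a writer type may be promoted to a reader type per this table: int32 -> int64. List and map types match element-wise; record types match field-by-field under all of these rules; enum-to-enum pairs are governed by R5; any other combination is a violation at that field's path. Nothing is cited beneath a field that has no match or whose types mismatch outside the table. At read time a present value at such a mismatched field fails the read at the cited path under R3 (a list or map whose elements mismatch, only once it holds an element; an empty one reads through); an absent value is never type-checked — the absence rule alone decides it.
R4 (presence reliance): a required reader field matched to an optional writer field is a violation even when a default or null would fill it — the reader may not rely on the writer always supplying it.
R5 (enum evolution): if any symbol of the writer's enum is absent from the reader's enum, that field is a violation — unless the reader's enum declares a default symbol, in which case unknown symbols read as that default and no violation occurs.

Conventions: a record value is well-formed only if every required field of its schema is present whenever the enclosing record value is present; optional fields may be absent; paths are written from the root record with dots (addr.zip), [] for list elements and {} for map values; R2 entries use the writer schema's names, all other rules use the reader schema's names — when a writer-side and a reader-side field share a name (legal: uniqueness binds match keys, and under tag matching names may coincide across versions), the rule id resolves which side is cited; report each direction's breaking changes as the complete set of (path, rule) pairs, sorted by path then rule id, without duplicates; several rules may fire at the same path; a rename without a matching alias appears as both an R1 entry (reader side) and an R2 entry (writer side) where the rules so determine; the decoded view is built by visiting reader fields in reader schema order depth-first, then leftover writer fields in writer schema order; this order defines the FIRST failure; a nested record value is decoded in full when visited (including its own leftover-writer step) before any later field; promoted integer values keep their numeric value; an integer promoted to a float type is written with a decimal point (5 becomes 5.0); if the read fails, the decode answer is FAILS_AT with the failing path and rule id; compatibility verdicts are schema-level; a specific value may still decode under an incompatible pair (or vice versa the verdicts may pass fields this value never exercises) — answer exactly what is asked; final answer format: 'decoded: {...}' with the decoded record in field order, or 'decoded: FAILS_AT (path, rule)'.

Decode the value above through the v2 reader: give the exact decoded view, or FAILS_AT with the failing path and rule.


decoded: FAILS_AT (email, R2)

arrows below run writer -> reader for Ticket
decode walk for Ticket under reader schema v2:
  scores := [3.75, 0.0]
  id := null (not supplied -> null)
  height := -0.5
  factor := 3.75
  read fails at email under R2 (unknown field)
  => FAILS_AT (email, R2)
the rest of the Ticket diff is inert for this question:
  removed field severity from record Ticket -> schema-level compatibility only; this Ticket value's decode is unchanged
  field height in record Ticket: optional changed to required -> schema-level compatibility only; this Ticket value's decode is unchanged
  field id in record Ticket: type int32 changed to float32 -> schema-level compatibility only; this Ticket value's decode is unchanged
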